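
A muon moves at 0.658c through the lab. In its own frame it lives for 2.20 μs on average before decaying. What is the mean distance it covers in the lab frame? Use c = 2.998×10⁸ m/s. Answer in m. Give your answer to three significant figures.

576 m

With β = 0.658, γ = 1/√(1 − 0.658²) = 1/√0.567036 = 1.328.
Lab-frame lifetime: Δt = γτ = 1.328 × 2.20 μs = 2.9216 μs.
Distance: d = vΔt = 0.658 × 2.998×10⁸ m/s × 2.9216×10^-6 s = 576 m.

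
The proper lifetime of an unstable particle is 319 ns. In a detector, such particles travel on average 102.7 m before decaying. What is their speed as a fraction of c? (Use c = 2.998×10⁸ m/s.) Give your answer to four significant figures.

0.7318c

Lab distance = (lab lifetime)·v = γτ·βc, so βγ = d/(cτ) = 102.7/(2.998×10⁸ × 3.190×10^-7) = 1.0739.
With βγ = 1.0739: γ² = 1 + (βγ)² = 2.15326, and β = (βγ)/γ = 1.0739/1.4674 = 0.7318.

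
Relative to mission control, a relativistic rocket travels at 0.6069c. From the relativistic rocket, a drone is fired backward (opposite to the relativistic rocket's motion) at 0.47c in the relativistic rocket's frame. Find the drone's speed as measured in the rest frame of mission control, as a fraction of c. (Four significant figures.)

0.1915c

In units of c, u = (u' + v)/(1 + u'v) with u' = −0.47 and v = 0.6069.
Numerator: −0.47 + 0.6069 = 0.1369. Denominator: 1 + (−0.47)(0.6069) = 0.714757.
u = 0.1369/0.714757 = 0.19153, so the speed is 0.1915c.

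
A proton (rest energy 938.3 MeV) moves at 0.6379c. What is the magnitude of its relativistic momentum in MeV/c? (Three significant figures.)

With β = 0.6379, γ = 1/√(1 − 0.6379²) = 1/√0.59308359 = 1.2985.
Momentum: p = γβ·mc = 1.2985 × 0.6379 × 938.3 MeV/c = 777 MeV/c.

777 MeV/c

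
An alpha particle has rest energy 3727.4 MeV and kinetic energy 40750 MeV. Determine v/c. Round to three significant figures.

0.996

K = (γ−1)mc², so γ = 1 + 40750/3727.4 = 11.933.
Then v/c = √(1 − γ⁻²) = √(1 − 0.00702265) = √0.99297735 = 0.996.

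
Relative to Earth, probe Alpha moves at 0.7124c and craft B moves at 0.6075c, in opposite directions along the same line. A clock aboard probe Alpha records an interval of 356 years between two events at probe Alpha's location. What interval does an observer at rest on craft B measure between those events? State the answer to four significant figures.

915.0 years

Transform probe Alpha's velocity into craft B's frame: (0.7124 + 0.6075)/(1 + 0.7124·0.6075) = 1.3199/1.432783, so the relative speed is 0.92121c.
At |u| = 0.92121c, γ = (1 − 0.848628)^(−1/2) = 2.5703.
The clock on probe Alpha records proper time, so craft B measures Δt = γΔτ = 2.5703 × 356 = 915.0 years.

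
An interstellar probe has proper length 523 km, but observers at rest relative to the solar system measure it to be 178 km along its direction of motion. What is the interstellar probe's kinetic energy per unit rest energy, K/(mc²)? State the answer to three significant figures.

1.94

From L = L₀/γ: γ = 523/178 = 2.9382.
K/(mc²) = γ − 1 = 2.9382 − 1 = 1.94.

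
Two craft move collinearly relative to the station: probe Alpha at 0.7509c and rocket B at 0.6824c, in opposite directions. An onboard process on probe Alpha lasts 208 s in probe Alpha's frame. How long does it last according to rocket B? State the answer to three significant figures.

The velocity of probe Alpha relative to rocket B is (0.7509 + 0.6824)c / (1 + 0.7509×0.6824) = 0.94769c; relative speed 0.94769c.
γ for this relative speed: γ = 1/√(1 − 0.898116) = 3.1329.
Probe Alpha's interval is proper; time dilation gives Δt_B = γΔτ = 3.1329 × 208 s = 652 s.

652 s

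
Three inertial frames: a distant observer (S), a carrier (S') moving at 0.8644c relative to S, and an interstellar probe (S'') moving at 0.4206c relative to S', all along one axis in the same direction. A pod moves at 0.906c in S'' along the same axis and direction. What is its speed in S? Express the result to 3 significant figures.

Compose velocities in two stages. Stage 1 (into S'): u₁ = (0.906+0.4206)/(1+0.906×0.4206) = 0.96056.
Stage 2 (into S): u = (0.96056+0.8644)/(1+0.96056×0.8644) = 0.99708, so the speed is 0.997c.

0.997c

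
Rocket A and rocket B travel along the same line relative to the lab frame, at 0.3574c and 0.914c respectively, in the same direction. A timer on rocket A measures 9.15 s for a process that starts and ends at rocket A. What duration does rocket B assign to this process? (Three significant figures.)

The velocity of rocket A relative to rocket B is (0.3574 − 0.914)c / (1 − 0.3574×0.914) = −0.82663c; relative speed 0.82663c.
γ for this relative speed: γ = 1/√(1 − 0.683317) = 1.777.
Rocket A's interval is proper; time dilation gives Δt_B = γΔτ = 1.777 × 9.15 s = 16.3 s.

16.3 s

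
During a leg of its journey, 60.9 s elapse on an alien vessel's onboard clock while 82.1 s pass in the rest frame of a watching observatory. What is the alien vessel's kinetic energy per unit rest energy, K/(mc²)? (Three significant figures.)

0.348

γ = Δt/Δτ = 82.1/60.9 = 1.34811.
K/(mc²) = γ − 1 = 1.34811 − 1 = 0.348.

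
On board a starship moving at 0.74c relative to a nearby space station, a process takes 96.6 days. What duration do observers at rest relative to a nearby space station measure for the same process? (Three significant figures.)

144 days

γ = 1/√(1 − β²) = 1/√(1 − 0.5476) = 1/√0.4524 = 1/0.672607 = 1.4868.
The onboard clock measures proper time, so the interval in the rest frame of a nearby space station is dilated: Δt = γ·Δτ = 1.4868 × 96.6 days = 144 days.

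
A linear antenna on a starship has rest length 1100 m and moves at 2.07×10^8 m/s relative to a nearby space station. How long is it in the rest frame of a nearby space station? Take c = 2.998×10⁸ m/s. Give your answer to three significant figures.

796 m

β = v/c = (2.07×10^8 m/s)/(2.998×10⁸ m/s) = 0.69046.
β² = 0.4767350116, so γ = 1/√0.5232649884 = 1.3824.
Length contraction: L = L₀/γ = 1100/1.3824 = 796 m.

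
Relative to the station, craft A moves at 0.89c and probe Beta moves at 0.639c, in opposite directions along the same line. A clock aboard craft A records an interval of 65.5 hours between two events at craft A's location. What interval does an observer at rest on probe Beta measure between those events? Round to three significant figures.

293 hours

Speed of craft A in probe Beta's frame: u = (v_A + v_B)/(1 + v_A v_B/c²) = (0.89 + 0.639)/(1 + 0.89×0.639) = 1.529/1.56871 = 0.97469; |u| = 0.97469c.
γ for this relative speed: γ = 1/√(1 − 0.950021) = 4.4731.
Craft A's interval is proper; time dilation gives Δt_B = γΔτ = 4.4731 × 65.5 hours = 293 hours.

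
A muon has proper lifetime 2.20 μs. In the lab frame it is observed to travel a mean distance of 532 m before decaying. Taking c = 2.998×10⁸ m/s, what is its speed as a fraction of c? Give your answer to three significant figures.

0.628c

Let x = d/(cτ) = 532.0 m / (2.998×10⁸ m/s × 2.200×10^-6 s) = 0.8066. Since d = βγcτ, x = βγ = β/√(1−β²).
Solving: β² = x²/(1+x²) = 0.650604/1.650604 = 0.394161, so β = 0.628.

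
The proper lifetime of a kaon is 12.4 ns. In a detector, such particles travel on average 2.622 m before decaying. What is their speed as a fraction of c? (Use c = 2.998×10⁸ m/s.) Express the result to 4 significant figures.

d = βγcτ ⇒ βγ = d/(cτ) = 2.622 m / (3.71752 m) = 0.70531.
β = (βγ)/√(1+(βγ)²) = 0.70531/√1.497462 = 0.5764.

0.5764c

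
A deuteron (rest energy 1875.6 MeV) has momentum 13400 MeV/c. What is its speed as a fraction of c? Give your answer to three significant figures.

0.990c

pc/(mc²) = 13400/1875.6 = 7.1444 = βγ = β/√(1−β²).
So β² = x²/(1 + x²) with x = 7.1444: x² = 51.0425, β² = 51.0425/52.0425 = 0.980785, β = 0.990.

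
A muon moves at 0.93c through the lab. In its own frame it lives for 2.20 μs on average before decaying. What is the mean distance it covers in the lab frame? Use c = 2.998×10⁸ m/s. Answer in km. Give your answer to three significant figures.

With β = 0.93, γ = 1/√(1 − 0.93²) = 1/√0.1351 = 2.7206.
Lab-frame lifetime: Δt = γτ = 2.7206 × 2.20 μs = 5.9853 μs.
Distance: d = vΔt = 0.93 × 2.998×10⁸ m/s × 5.9853×10^-6 s = 1670 m = 1.67 km.

1.67 km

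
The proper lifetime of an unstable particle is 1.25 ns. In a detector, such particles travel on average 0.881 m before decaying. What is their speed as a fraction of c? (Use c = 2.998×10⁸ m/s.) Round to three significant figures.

0.920c

Let x = d/(cτ) = 0.8810 m / (2.998×10⁸ m/s × 1.250×10^-9 s) = 2.3509. Since d = βγcτ, x = βγ = β/√(1−β²).
Solving: β² = x²/(1+x²) = 5.52673/6.52673 = 0.846784, so β = 0.920.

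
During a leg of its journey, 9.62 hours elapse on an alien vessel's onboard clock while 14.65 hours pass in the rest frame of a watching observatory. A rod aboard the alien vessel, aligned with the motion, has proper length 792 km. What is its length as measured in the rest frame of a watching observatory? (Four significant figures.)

γ = Δt/Δτ = 14.65/9.62 = 1.52287.
L = L₀/γ = 792/1.52287 = 520.1 km.

520.1 km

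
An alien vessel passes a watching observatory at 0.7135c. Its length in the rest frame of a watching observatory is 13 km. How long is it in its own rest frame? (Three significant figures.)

β² = 0.50908225, so γ = 1/√0.49091775 = 1.4272.
Proper length: L₀ = γ·L = 1.4272 × 13 = 18.6 km.

18.6 km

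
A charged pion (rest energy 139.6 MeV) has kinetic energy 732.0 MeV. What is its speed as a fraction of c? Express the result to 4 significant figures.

0.9871c

γ = 1 + K/(mc²) = 1 + 732.0/139.6 = 6.2436.
β = √(1 − 1/γ²) = √(1 − 0.0256525) = √0.9743475 = 0.9871.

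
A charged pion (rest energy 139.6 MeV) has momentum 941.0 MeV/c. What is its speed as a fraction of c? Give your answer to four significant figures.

0.9892c

βγ = pc/(mc²) = 941.0/139.6 = 6.7407.
Since γ² = 1 + (βγ)² = 46.437, γ = √46.437 = 6.81447, and β = (βγ)/γ = 6.7407/6.81447 = 0.9892.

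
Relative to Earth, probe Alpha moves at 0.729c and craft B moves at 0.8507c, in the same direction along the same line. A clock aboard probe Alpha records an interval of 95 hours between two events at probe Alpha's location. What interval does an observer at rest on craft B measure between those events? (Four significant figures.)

The velocity of probe Alpha relative to craft B is (0.729 − 0.8507)c / (1 − 0.729×0.8507) = −0.3204c; relative speed 0.3204c.
γ for this relative speed: γ = 1/√(1 − 0.102656) = 1.0557.
The clock on probe Alpha records proper time, so craft B measures Δt = γΔτ = 1.0557 × 95 = 100.3 hours.

100.3 hours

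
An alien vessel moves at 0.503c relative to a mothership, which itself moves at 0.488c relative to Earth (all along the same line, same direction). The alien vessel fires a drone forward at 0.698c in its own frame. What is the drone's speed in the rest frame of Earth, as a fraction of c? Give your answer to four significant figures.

0.9603c

Apply u = (u'+v)/(1+u'v) twice. Drone in the mothership frame: (0.698+0.503)/(1+0.698·0.503) = 1.201/1.351094 = 0.88891c.
That velocity, transformed to the rest frame of Earth: (0.88891+0.488)/(1+0.88891·0.488) = 1.37691/1.43378808 = 0.96033c.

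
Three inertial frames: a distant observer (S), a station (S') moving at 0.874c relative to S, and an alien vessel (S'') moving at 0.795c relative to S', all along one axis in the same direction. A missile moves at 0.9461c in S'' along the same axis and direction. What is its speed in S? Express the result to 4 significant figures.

0.9996c

Compose velocities in two stages. Stage 1 (into S'): u₁ = (0.9461+0.795)/(1+0.9461×0.795) = 0.99369.
Stage 2 (into S): u = (0.99369+0.874)/(1+0.99369×0.874) = 0.99957, so the speed is 0.9996c.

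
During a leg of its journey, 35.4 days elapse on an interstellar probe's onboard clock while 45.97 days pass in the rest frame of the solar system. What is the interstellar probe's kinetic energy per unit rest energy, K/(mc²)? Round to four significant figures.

0.2986

From Δt = γΔτ: γ = 45.97/35.4 = 1.29859.
K/(mc²) = γ − 1 = 1.29859 − 1 = 0.2986.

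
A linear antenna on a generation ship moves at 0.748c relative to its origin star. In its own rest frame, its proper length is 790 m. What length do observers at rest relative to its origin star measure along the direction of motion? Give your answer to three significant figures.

γ = 1/√(1 − β²) = 1/√(1 − 0.559504) = 1/√0.440496 = 1/0.663699 = 1.5067.
Length contraction: L = L₀/γ = 790/1.5067 = 524 m.

524 m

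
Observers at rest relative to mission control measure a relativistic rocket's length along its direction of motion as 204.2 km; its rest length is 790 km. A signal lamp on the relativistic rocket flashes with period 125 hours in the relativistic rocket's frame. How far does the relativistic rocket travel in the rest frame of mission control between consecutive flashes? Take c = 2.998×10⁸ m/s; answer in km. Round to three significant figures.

Length contraction gives γ = L₀/L = 790/204.2 = 3.86876.
β = √(1 − 1/γ²) = 0.96602. Lab-frame period = γτ = 3.86876×125 hours = 483.59 hours. Distance = βc × γτ = 0.96602 × 2.998×10⁸ m/s × 1740924 s = 5.0419×10^14 m = 5.04×10^11 km.

5.04×10^11 km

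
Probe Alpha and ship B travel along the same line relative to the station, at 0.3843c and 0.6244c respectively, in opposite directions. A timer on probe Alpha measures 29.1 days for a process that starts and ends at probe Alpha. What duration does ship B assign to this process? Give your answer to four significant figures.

50.04 days

The velocity of probe Alpha relative to ship B is (0.3843 + 0.6244)c / (1 + 0.3843×0.6244) = 0.8135c; relative speed 0.8135c.
γ for this relative speed: γ = 1/√(1 − 0.661782) = 1.7195.
Probe Alpha's interval is proper; time dilation gives Δt_B = γΔτ = 1.7195 × 29.1 days = 50.04 days.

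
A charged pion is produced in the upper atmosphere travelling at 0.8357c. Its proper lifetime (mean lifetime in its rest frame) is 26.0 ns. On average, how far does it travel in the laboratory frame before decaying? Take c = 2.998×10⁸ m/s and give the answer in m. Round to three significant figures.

11.9 m

γ = 1/√(1 − β²) = 1/√(1 − 0.69839449) = 1/√0.30160551 = 1/0.549186 = 1.8209.
Lab-frame lifetime: Δt = γτ = 1.8209 × 26.0 ns = 47.343 ns.
Distance: d = vΔt = 0.8357 × 2.998×10⁸ m/s × 4.7343×10^-8 s = 11.9 m.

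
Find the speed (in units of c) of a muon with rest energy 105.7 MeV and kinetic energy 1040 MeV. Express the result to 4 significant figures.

γ = 1 + K/(mc²) = 1 + 1040/105.7 = 10.839.
β = √(1 − 1/γ²) = √(1 − 0.0085118) = √0.9914882 = 0.9957.

0.9957c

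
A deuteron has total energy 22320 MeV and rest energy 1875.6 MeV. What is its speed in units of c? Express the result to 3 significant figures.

Total energy E = γmc² gives γ = 22320/1875.6 = 11.9.
Hence β = √(1 − 1/γ²) = √(1 − 0.00706165) = √0.99293835 = 0.996.

0.996c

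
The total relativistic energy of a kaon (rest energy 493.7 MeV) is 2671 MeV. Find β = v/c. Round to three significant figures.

γ = E/(mc²) = 2671/493.7 = 5.4102.
β = √(1 − 1/γ²) = √(1 − 0.0341644) = √0.9658356 = 0.983.

0.983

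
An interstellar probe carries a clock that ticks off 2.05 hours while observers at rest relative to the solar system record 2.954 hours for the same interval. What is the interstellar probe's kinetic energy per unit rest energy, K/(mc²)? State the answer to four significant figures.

0.4410

From Δt = γΔτ: γ = 2.954/2.05 = 1.44098.
Since K = (γ−1)mc², K/(mc²) = 1.44098 − 1 = 0.4410.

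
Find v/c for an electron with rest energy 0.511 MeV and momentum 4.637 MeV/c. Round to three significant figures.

0.994

pc/(mc²) = 4.637/0.511 = 9.0744 = βγ = β/√(1−β²).
So β² = x²/(1 + x²) with x = 9.0744: x² = 82.3447, β² = 82.3447/83.3447 = 0.988002, β = 0.994.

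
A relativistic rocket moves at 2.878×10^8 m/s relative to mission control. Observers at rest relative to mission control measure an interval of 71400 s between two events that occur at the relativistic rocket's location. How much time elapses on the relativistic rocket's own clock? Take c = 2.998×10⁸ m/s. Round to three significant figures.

β = v/c = (2.878×10^8 m/s)/(2.998×10⁸ m/s) = 0.959973.
β² = 0.9215482, so γ = 1/√0.07845184 = 3.5702.
The moving clock records proper time: Δτ = Δt/γ = 71400/3.5702 = 20000 s.

20000 s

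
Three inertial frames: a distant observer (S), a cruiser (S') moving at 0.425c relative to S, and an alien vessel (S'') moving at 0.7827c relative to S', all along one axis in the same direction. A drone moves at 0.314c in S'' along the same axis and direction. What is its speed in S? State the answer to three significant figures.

0.950c

Compose velocities in two stages. Stage 1 (into S'): u₁ = (0.314+0.7827)/(1+0.314×0.7827) = 0.88034.
Stage 2 (into S): u = (0.88034+0.425)/(1+0.88034×0.425) = 0.94993, so the speed is 0.950c.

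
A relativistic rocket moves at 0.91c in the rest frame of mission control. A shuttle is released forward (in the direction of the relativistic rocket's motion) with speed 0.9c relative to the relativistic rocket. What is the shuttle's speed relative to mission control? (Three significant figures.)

Relativistic velocity addition: u = (u' + v)/(1 + u'v/c²), with u' = 0.9c and v = 0.91c.
Numerator: 0.9 + 0.91 = 1.81. Denominator: 1 + (0.9)(0.91) = 1.819.
u = 1.81/1.819 = 0.99505, so the speed is 0.995c.

0.995c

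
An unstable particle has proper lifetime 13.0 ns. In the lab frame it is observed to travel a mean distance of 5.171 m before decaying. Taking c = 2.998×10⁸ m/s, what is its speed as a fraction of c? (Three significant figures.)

d = βγcτ ⇒ βγ = d/(cτ) = 5.171 m / (3.8974 m) = 1.3268.
β = (βγ)/√(1+(βγ)²) = 1.3268/√2.7604 = 0.799.

0.799c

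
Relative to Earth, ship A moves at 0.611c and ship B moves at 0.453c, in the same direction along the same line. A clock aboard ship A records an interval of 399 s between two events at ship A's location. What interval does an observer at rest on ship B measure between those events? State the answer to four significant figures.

Transform ship A's velocity into ship B's frame: (0.611 − 0.453)/(1 − 0.611·0.453) = 0.158/0.723217, so the relative speed is 0.21847c.
At |u| = 0.21847c, γ = (1 − 0.0477291)^(−1/2) = 1.0248.
Ship A's interval is proper; time dilation gives Δt_B = γΔτ = 1.0248 × 399 s = 408.9 s.

408.9 s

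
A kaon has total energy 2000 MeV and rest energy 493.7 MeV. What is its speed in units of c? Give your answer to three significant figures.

0.969c

γ = E/(mc²) = 2000/493.7 = 4.051.
β = √(1 − 1/γ²) = √(1 − 0.0609362) = √0.9390638 = 0.969.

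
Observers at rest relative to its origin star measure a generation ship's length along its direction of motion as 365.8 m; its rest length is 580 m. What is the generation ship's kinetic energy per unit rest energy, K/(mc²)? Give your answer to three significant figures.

0.586

From L = L₀/γ: γ = 580/365.8 = 1.58557.
K/(mc²) = γ − 1 = 1.58557 − 1 = 0.586.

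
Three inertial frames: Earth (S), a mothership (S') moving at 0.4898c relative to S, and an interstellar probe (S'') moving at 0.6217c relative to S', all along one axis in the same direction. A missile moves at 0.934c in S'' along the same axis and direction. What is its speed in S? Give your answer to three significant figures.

Apply u = (u'+v)/(1+u'v) twice. Missile in the mothership frame: (0.934+0.6217)/(1+0.934·0.6217) = 1.5557/1.5806678 = 0.9842c.
That velocity, transformed to the rest frame of Earth: (0.9842+0.4898)/(1+0.9842·0.4898) = 1.474/1.48206116 = 0.99456c.

0.995c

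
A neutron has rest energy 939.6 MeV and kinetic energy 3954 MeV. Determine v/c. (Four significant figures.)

γ = 1 + K/(mc²) = 1 + 3954/939.6 = 5.2082.
β = √(1 − 1/γ²) = √(1 − 0.0368659) = √0.9631341 = 0.9814.

0.9814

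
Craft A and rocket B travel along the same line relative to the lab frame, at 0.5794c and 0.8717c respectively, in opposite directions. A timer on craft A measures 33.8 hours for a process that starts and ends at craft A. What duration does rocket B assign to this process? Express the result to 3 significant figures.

127 hours

Transform craft A's velocity into rocket B's frame: (0.5794 + 0.8717)/(1 + 0.5794·0.8717) = 1.4511/1.50506298, so the relative speed is 0.96415c.
γ for this relative speed: γ = 1/√(1 − 0.929585) = 3.7685.
Craft A's interval is proper; time dilation gives Δt_B = γΔτ = 3.7685 × 33.8 hours = 127 hours.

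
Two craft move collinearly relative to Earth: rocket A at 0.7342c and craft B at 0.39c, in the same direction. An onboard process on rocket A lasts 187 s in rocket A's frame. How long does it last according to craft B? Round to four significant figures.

Transform rocket A's velocity into craft B's frame: (0.7342 − 0.39)/(1 − 0.7342·0.39) = 0.3442/0.713662, so the relative speed is 0.4823c.
γ for this relative speed: γ = 1/√(1 − 0.232613) = 1.1415.
Rocket A's interval is proper; time dilation gives Δt_B = γΔτ = 1.1415 × 187 s = 213.5 s.

213.5 s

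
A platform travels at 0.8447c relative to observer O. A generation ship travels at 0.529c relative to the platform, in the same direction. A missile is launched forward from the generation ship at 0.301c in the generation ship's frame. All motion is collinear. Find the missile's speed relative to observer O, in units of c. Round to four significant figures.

0.9725c

Apply u = (u'+v)/(1+u'v) twice. Missile in the platform frame: (0.301+0.529)/(1+0.301·0.529) = 0.83/1.159229 = 0.71599c.
That velocity, transformed to the rest frame of observer O: (0.71599+0.8447)/(1+0.71599·0.8447) = 1.56069/1.604796753 = 0.97252c.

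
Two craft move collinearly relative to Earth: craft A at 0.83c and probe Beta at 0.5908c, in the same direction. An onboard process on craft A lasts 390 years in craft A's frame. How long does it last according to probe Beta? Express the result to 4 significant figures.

441.7 years

The velocity of craft A relative to probe Beta is (0.83 − 0.5908)c / (1 − 0.83×0.5908) = 0.46935c; relative speed 0.46935c.
At |u| = 0.46935c, γ = (1 − 0.220289)^(−1/2) = 1.1325.
Craft A's interval is proper; time dilation gives Δt_B = γΔτ = 1.1325 × 390 years = 441.7 years.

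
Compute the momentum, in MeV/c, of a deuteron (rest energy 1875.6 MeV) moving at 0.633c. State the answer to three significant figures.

γ = 1/√(1 − β²) = 1/√(1 − 0.400689) = 1/√0.599311 = 1/0.774152 = 1.2917.
Momentum: p = γβ·mc = 1.2917 × 0.633 × 1875.6 MeV/c = 1530 MeV/c.

1530 MeV/c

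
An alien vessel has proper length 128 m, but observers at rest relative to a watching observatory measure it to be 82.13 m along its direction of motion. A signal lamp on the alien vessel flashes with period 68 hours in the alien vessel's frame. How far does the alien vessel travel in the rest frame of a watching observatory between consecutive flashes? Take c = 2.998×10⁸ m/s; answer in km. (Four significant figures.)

From L = L₀/γ: γ = 128/82.13 = 1.5585.
β = √(1 − 1/γ²) = 0.767. Lab-frame period = γτ = 1.5585×68 hours = 105.98 hours. Distance = βc × γτ = 0.767 × 2.998×10⁸ m/s × 381528 s = 8.7731×10^13 m = 8.773×10^10 km.

8.773×10^10 km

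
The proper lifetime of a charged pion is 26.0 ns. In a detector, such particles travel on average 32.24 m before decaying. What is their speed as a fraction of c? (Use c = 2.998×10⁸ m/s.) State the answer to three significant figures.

0.972c

Lab distance = (lab lifetime)·v = γτ·βc, so βγ = d/(cτ) = 32.24/(2.998×10⁸ × 2.600×10^-8) = 4.1361.
With βγ = 4.1361: γ² = 1 + (βγ)² = 18.1073, and β = (βγ)/γ = 4.1361/4.25527 = 0.972.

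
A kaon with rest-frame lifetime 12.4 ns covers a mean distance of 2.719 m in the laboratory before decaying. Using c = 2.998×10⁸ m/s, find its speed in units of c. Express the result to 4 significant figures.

Lab distance = (lab lifetime)·v = γτ·βc, so βγ = d/(cτ) = 2.719/(2.998×10⁸ × 1.240×10^-8) = 0.7314.
With βγ = 0.7314: γ² = 1 + (βγ)² = 1.534946, and β = (βγ)/γ = 0.7314/1.23893 = 0.5903.

0.5903c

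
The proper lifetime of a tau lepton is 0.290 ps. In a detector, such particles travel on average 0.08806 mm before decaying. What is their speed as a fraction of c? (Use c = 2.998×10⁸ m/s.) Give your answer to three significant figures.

0.712c

Let x = d/(cτ) = 8.806×10^-5 m / (2.998×10⁸ m/s × 2.900×10^-13 s) = 1.0129. Since d = βγcτ, x = βγ = β/√(1−β²).
Solving: β² = x²/(1+x²) = 1.02597/2.02597 = 0.506409, so β = 0.712.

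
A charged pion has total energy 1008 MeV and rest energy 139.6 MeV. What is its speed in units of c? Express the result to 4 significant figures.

γ = E/(mc²) = 1008/139.6 = 7.2206.
β = √(1 − 1/γ²) = √(1 − 0.0191802) = √0.9808198 = 0.9904.

0.9904c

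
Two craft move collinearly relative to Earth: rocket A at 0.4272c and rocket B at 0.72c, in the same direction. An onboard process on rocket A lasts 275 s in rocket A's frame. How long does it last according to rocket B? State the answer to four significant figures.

The velocity of rocket A relative to rocket B is (0.4272 − 0.72)c / (1 − 0.4272×0.72) = −0.42287c; relative speed 0.42287c.
At |u| = 0.42287c, γ = (1 − 0.178819)^(−1/2) = 1.1035.
The clock on rocket A records proper time, so rocket B measures Δt = γΔτ = 1.1035 × 275 = 303.5 s.

303.5 s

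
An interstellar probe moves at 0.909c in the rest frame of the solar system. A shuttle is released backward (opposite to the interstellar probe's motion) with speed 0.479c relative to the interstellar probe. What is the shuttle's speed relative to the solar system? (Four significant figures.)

In units of c, u = (u' + v)/(1 + u'v) with u' = −0.479 and v = 0.909.
Numerator: −0.479 + 0.909 = 0.43. Denominator: 1 + (−0.479)(0.909) = 0.564589.
u = 0.43/0.564589 = 0.76162, so the speed is 0.7616c.

0.7616c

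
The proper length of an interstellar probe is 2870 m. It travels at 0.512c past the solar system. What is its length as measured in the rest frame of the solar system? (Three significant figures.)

With β = 0.512, γ = 1/√(1 − 0.512²) = 1/√0.737856 = 1.1642.
Along the direction of motion the measured length is L₀/γ = 2870/1.1642 = 2470 m.

2470 m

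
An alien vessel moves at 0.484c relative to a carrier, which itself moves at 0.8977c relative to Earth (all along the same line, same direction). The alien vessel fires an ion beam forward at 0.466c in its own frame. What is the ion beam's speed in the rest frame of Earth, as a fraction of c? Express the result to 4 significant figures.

Apply u = (u'+v)/(1+u'v) twice. Ion beam in the carrier frame: (0.466+0.484)/(1+0.466·0.484) = 0.95/1.225544 = 0.77517c.
That velocity, transformed to the rest frame of Earth: (0.77517+0.8977)/(1+0.77517·0.8977) = 1.67287/1.695870109 = 0.98644c.

0.9864c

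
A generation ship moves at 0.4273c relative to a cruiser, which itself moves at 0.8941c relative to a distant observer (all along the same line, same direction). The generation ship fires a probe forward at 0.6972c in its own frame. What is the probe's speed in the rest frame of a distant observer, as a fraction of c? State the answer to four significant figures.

0.9920c

Apply u = (u'+v)/(1+u'v) twice. Probe in the cruiser frame: (0.6972+0.4273)/(1+0.6972·0.4273) = 1.1245/1.29791356 = 0.86639c.
That velocity, transformed to the rest frame of a distant observer: (0.86639+0.8941)/(1+0.86639·0.8941) = 1.76049/1.774639299 = 0.99203c.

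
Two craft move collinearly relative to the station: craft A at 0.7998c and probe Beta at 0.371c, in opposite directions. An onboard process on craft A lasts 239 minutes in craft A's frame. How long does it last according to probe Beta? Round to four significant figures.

556.0 minutes

Speed of craft A in probe Beta's frame: u = (v_A + v_B)/(1 + v_A v_B/c²) = (0.7998 + 0.371)/(1 + 0.7998×0.371) = 1.1708/1.2967258 = 0.90289; |u| = 0.90289c.
γ for this relative speed: γ = 1/√(1 − 0.81521) = 2.3263.
The clock on craft A records proper time, so probe Beta measures Δt = γΔτ = 2.3263 × 239 = 556.0 minutes.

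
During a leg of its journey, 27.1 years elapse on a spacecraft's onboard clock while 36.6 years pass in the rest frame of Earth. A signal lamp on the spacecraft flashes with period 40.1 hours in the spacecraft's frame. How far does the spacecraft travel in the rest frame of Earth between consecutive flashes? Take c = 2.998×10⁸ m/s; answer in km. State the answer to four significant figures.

3.929×10^10 km

γ = Δt/Δτ = 36.6/27.1 = 1.35055.
β = √(1 − 1/γ²) = 0.67212. Lab-frame period = γτ = 1.35055×40.1 hours = 54.157 hours. Distance = βc × γτ = 0.67212 × 2.998×10⁸ m/s × 194965.2 s = 3.9286×10^13 m = 3.929×10^10 km.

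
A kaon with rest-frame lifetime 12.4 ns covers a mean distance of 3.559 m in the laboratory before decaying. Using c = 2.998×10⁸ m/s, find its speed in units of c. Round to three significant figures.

0.692c

Lab distance = (lab lifetime)·v = γτ·βc, so βγ = d/(cτ) = 3.559/(2.998×10⁸ × 1.240×10^-8) = 0.95736.
With βγ = 0.95736: γ² = 1 + (βγ)² = 1.916538, and β = (βγ)/γ = 0.95736/1.38439 = 0.692.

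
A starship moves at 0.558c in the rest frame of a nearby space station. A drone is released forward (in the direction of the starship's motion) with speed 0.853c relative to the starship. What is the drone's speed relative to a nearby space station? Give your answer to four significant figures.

In units of c, u = (u' + v)/(1 + u'v) with u' = 0.853 and v = 0.558.
Numerator: 0.853 + 0.558 = 1.411. Denominator: 1 + (0.853)(0.558) = 1.475974.
u = 1.411/1.475974 = 0.95598, so the speed is 0.9560c.

0.9560c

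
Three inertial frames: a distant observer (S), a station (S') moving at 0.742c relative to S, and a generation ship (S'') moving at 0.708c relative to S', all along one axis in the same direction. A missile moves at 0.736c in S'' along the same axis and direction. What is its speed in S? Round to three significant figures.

Compose velocities in two stages. Stage 1 (into S'): u₁ = (0.736+0.708)/(1+0.736×0.708) = 0.94932.
Stage 2 (into S): u = (0.94932+0.742)/(1+0.94932×0.742) = 0.99233, so the speed is 0.992c.

0.992c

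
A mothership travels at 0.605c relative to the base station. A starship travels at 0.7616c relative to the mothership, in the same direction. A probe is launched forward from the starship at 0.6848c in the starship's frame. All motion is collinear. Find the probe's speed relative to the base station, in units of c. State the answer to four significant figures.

Apply u = (u'+v)/(1+u'v) twice. Probe in the mothership frame: (0.6848+0.7616)/(1+0.6848·0.7616) = 1.4464/1.52154368 = 0.95061c.
That velocity, transformed to the rest frame of the base station: (0.95061+0.605)/(1+0.95061·0.605) = 1.55561/1.57511905 = 0.98761c.

0.9876c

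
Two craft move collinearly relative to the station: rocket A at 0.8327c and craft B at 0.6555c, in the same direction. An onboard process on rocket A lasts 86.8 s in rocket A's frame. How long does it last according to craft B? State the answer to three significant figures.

94.3 s

Transform rocket A's velocity into craft B's frame: (0.8327 − 0.6555)/(1 − 0.8327·0.6555) = 0.1772/0.45416515, so the relative speed is 0.39017c.
γ for this relative speed: γ = 1/√(1 − 0.152233) = 1.0861.
The clock on rocket A records proper time, so craft B measures Δt = γΔτ = 1.0861 × 86.8 = 94.3 s.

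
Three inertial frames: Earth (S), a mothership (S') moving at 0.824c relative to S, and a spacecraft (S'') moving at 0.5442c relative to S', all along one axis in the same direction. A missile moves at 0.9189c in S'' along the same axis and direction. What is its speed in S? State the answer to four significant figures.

Compose velocities in two stages. Stage 1 (into S'): u₁ = (0.9189+0.5442)/(1+0.9189×0.5442) = 0.97536.
Stage 2 (into S): u = (0.97536+0.824)/(1+0.97536×0.824) = 0.9976, so the speed is 0.9976c.

0.9976c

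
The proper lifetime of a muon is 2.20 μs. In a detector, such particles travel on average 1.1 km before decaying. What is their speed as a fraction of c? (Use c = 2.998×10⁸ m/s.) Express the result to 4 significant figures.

Lab distance = (lab lifetime)·v = γτ·βc, so βγ = d/(cτ) = 1100/(2.998×10⁸ × 2.200×10^-6) = 1.6678.
With βγ = 1.6678: γ² = 1 + (βγ)² = 3.78156, and β = (βγ)/γ = 1.6678/1.94462 = 0.8576.

0.8576c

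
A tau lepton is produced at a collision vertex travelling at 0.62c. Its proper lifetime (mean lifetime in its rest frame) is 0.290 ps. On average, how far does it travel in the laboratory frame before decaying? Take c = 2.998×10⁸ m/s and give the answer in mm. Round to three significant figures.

Lorentz factor: γ = (1 − 0.3844)^(−1/2) = 1.2745.
Lab-frame lifetime: Δt = γτ = 1.2745 × 0.290 ps = 0.3696 ps.
Distance: d = vΔt = 0.62 × 2.998×10⁸ m/s × 3.6960×10^-13 s = 6.87×10^-5 m = 0.0687 mm.

0.0687 mm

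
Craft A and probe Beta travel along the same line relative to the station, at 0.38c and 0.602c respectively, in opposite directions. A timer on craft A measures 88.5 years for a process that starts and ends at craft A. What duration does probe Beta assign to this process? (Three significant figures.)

147 years

Speed of craft A in probe Beta's frame: u = (v_A + v_B)/(1 + v_A v_B/c²) = (0.38 + 0.602)/(1 + 0.38×0.602) = 0.982/1.22876 = 0.79918; |u| = 0.79918c.
At |u| = 0.79918c, γ = (1 − 0.638689)^(−1/2) = 1.6636.
The clock on craft A records proper time, so probe Beta measures Δt = γΔτ = 1.6636 × 88.5 = 147 years.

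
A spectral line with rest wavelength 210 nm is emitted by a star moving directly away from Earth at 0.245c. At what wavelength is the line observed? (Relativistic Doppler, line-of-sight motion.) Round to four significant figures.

Relativistic Doppler for wavelength: λ_obs = λ_src · √((1+β)/(1−β)).
With β = 0.245: factor = √(1.245/0.755) = 1.2841.
λ_obs = 210 × 1.2841 = 269.7 nm.

269.7 nm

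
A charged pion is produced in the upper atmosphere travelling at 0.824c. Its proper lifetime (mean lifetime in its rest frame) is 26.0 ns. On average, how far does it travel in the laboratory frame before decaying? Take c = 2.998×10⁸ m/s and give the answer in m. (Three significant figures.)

11.3 m

γ = 1/√(1 − β²) = 1/√(1 − 0.678976) = 1/√0.321024 = 1/0.56659 = 1.7649.
Lab-frame lifetime: Δt = γτ = 1.7649 × 26.0 ns = 45.887 ns.
Distance: d = vΔt = 0.824 × 2.998×10⁸ m/s × 4.5887×10^-8 s = 11.3 m.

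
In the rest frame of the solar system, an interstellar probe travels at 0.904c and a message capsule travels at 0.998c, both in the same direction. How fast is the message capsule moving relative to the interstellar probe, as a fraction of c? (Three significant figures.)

0.961c

Transform to the interstellar probe's frame: u' = (u − v)/(1 − uv/c²).
u' = (0.998 − 0.904)/(1 − 0.998×0.904) = 0.094/0.097808 = 0.96107.
Speed in the interstellar probe's frame: 0.961c (in the same direction).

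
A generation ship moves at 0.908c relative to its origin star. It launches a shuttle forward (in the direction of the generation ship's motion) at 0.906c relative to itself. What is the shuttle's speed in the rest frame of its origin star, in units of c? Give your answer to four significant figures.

0.9953c

In units of c, u = (u' + v)/(1 + u'v) with u' = 0.906 and v = 0.908.
Numerator: 0.906 + 0.908 = 1.814. Denominator: 1 + (0.906)(0.908) = 1.822648.
u = 1.814/1.822648 = 0.99526, so the speed is 0.9953c.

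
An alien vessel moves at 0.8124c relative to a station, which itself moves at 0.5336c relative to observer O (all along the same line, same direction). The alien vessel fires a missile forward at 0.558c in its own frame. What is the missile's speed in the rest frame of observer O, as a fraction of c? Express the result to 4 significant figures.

Compose velocities in two stages. Stage 1 (into S'): u₁ = (0.558+0.8124)/(1+0.558×0.8124) = 0.94294.
Stage 2 (into S): u = (0.94294+0.5336)/(1+0.94294×0.5336) = 0.9823, so the speed is 0.9823c.

0.9823c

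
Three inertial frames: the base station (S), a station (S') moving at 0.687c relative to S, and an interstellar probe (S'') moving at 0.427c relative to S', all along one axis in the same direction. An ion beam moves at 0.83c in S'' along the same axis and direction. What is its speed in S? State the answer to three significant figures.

0.986c

First combine the ion beam and interstellar probe (S''→S'): u₁ = (0.83 + 0.427)/(1 + 0.83×0.427) = 1.257/1.35441 = 0.92808.
Then combine with the station (S'→S): u = (0.92808 + 0.687)/(1 + 0.92808×0.687) = 1.61508/1.63759096 = 0.98625.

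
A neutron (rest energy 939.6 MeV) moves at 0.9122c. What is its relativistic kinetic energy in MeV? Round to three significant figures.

1350 MeV

γ = 1/√(1 − β²) = 1/√(1 − 0.83210884) = 1/√0.16789116 = 1/0.409745 = 2.4405.
Kinetic energy: K = (γ − 1)mc² = (2.4405 − 1) × 939.6 MeV = 1.4405 × 939.6 = 1350 MeV.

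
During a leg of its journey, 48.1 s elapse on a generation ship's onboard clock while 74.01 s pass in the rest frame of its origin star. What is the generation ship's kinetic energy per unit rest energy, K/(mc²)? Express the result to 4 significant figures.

0.5387

The time-dilation ratio gives γ = 74.01/48.1 = 1.53867.
K/(mc²) = γ − 1 = 1.53867 − 1 = 0.5387.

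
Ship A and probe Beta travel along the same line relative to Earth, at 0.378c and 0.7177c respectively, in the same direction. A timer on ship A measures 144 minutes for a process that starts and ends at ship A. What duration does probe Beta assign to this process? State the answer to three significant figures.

The velocity of ship A relative to probe Beta is (0.378 − 0.7177)c / (1 − 0.378×0.7177) = −0.46617c; relative speed 0.46617c.
At |u| = 0.46617c, γ = (1 − 0.217314)^(−1/2) = 1.1303.
Ship A's interval is proper; time dilation gives Δt_B = γΔτ = 1.1303 × 144 minutes = 163 minutes.

163 minutes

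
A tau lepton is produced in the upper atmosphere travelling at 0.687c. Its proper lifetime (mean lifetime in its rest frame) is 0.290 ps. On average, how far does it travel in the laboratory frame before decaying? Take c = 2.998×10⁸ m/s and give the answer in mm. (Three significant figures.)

Lorentz factor: γ = (1 − 0.471969)^(−1/2) = 1.3762.
Lab-frame lifetime: Δt = γτ = 1.3762 × 0.290 ps = 0.3991 ps.
Distance: d = vΔt = 0.687 × 2.998×10⁸ m/s × 3.9910×10^-13 s = 8.22×10^-5 m = 0.0822 mm.

0.0822 mm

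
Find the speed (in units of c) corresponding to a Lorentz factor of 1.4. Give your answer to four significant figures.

0.6999c

β = √(1 − 1/γ²) = √(1 − 1/1.96) = √0.489796 = 0.6999.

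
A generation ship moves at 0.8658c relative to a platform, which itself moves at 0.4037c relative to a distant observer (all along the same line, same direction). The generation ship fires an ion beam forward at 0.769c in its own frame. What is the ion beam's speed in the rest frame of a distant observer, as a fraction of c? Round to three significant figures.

First combine the ion beam and generation ship (S''→S'): u₁ = (0.769 + 0.8658)/(1 + 0.769×0.8658) = 1.6348/1.6658002 = 0.98139.
Then combine with the platform (S'→S): u = (0.98139 + 0.4037)/(1 + 0.98139×0.4037) = 1.38509/1.396187143 = 0.99205.

0.992c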